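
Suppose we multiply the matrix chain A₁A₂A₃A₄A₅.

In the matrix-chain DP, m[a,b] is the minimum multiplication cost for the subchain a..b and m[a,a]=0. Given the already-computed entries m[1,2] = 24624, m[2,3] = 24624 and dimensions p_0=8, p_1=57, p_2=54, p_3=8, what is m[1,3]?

28080

m[1,3] = min over k∈[1,2] of m[1,k]+m[k+1,3]+p_{0}·p_k·p_{3}.
k=1: 0 + 24624 + 8·57·8 = 28272; k=2: 24624 + 0 + 8·54·8 = 28080.
Minimum: 28080 at k=2.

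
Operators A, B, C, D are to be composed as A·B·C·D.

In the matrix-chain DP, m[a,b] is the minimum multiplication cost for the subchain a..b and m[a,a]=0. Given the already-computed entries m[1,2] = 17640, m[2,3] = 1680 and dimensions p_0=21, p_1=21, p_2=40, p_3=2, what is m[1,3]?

2562

m[1,3] = min over k∈[1,2] of m[1,k]+m[k+1,3]+p_{0}·p_k·p_{3}.
k=1: 0 + 1680 + 21·21·2 = 2562; k=2: 17640 + 0 + 21·40·2 = 19320.
Minimum: 2562 at k=1.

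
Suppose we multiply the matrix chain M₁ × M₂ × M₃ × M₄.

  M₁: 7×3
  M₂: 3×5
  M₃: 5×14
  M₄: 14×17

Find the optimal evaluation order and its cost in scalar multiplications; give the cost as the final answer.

Adjacent pairs: M₁M₂ = 7·3·5 = 105; M₂M₃ = 3·5·14 = 210; M₃M₄ = 5·14·17 = 1190.
Length 3: M₁..M₃: k=1: 0+210+7·3·14=504; k=2: 105+0+7·5·14=595 → min 504 | M₂..M₄: k=2: 0+1190+3·5·17=1445; k=3: 210+0+3·14·17=924 → min 924.
Length 4: M₁..M₄: k=1: 0+924+7·3·17=1281; k=2: 105+1190+7·5·17=1890; k=3: 504+0+7·14·17=2170 → min 1281.
Optimal parenthesization: (M₁ × ((M₂ × M₃) × M₄)) with cost 1281.

1281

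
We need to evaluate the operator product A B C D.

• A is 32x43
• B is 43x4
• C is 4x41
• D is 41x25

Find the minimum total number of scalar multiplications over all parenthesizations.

Adjacent pairs: AB = 32·43·4 = 5504; BC = 43·4·41 = 7052; CD = 4·41·25 = 4100.
Length 3: A..C: k=1: 0+7052+32·43·41=63468; k=2: 5504+0+32·4·41=10752 → min 10752 | B..D: k=2: 0+4100+43·4·25=8400; k=3: 7052+0+43·41·25=51127 → min 8400.
Length 4: A..D: k=1: 0+8400+32·43·25=42800; k=2: 5504+4100+32·4·25=12804; k=3: 10752+0+32·41·25=43552 → min 12804.
Optimal order: ((A B) (C D)) with cost 12804.

12804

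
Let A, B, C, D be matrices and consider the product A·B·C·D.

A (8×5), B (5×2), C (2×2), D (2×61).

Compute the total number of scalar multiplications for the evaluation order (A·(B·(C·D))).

(C·D): 2×2 by 2×61 → 2×61, cost 2·2·61 = 244
(B·(C·D)): 5×2 by 2×61 → 5×61, cost 5·2·61 = 610; cumulative 854
(A·(B·(C·D))): 8×5 by 5×61 → 8×61, cost 8·5·61 = 2440; cumulative 3294
Total: 3294 scalar multiplications.

3294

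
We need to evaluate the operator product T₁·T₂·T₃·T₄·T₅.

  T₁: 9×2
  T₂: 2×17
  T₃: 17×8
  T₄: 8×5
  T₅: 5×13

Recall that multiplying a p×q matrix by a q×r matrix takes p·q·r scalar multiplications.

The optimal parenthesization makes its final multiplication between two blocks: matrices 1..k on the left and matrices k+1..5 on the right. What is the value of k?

1

Adjacent pairs: T₁T₂ = 9·2·17 = 306; T₂T₃ = 2·17·8 = 272; T₃T₄ = 17·8·5 = 680; T₄T₅ = 8·5·13 = 520.
Length 3: T₁..T₃: k=1: 0+272+9·2·8=416; k=2: 306+0+9·17·8=1530 → min 416 | T₂..T₄: k=2: 0+680+2·17·5=850; k=3: 272+0+2·8·5=352 → min 352 | T₃..T₅: k=3: 0+520+17·8·13=2288; k=4: 680+0+17·5·13=1785 → min 1785.
Length 4: T₁..T₄: k=1: 0+352+9·2·5=442; k=2: 306+680+9·17·5=1751; k=3: 416+0+9·8·5=776 → min 442 | T₂..T₅: k=2: 0+1785+2·17·13=2227; k=3: 272+520+2·8·13=1000; k=4: 352+0+2·5·13=482 → min 482.
Top-level splits: k=1: (T₁..T₁)·(T₂..T₅) → 0+482+9·2·13 = 716; k=2: (T₁..T₂)·(T₃..T₅) → 306+1785+9·17·13 = 4080; k=3: (T₁..T₃)·(T₄..T₅) → 416+520+9·8·13 = 1872; k=4: (T₁..T₄)·(T₅..T₅) → 442+0+9·5·13 = 1027.
Best split is after T₁, i.e. k = 1.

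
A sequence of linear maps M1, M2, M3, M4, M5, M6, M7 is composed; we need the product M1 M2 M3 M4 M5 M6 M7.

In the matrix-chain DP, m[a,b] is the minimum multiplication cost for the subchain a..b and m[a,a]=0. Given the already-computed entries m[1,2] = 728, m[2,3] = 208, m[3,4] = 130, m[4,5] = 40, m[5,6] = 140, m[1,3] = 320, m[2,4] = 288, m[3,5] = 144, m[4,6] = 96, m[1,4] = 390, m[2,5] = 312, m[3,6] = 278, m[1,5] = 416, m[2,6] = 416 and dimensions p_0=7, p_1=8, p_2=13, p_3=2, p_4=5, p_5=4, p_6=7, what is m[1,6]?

514

m[1,6] = min over k∈[1,5] of m[1,k]+m[k+1,6]+p_{0}·p_k·p_{6}.
k=1: 0 + 416 + 7·8·7 = 808; k=2: 728 + 278 + 7·13·7 = 1643; k=3: 320 + 96 + 7·2·7 = 514; k=4: 390 + 140 + 7·5·7 = 775; k=5: 416 + 0 + 7·4·7 = 612.
Minimum: 514 at k=3.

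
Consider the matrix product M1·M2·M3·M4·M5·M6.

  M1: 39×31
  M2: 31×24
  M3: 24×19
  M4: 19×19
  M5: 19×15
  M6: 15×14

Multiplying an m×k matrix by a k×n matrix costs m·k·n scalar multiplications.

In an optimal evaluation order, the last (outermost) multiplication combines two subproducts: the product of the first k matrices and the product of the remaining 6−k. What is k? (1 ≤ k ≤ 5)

Adjacent pairs: M1M2 = 39·31·24 = 29016; M2M3 = 31·24·19 = 14136; M3M4 = 24·19·19 = 8664; M4M5 = 19·19·15 = 5415; M5M6 = 19·15·14 = 3990.
Length 3: M1..M3: k=1: 0+14136+39·31·19=37107; k=2: 29016+0+39·24·19=46800 → min 37107 | M2..M4: k=2: 0+8664+31·24·19=22800; k=3: 14136+0+31·19·19=25327 → min 22800 | M3..M5: k=3: 0+5415+24·19·15=12255; k=4: 8664+0+24·19·15=15504 → min 12255 | M4..M6: k=4: 0+3990+19·19·14=9044; k=5: 5415+0+19·15·14=9405 → min 9044.
Length 4: M1..M4: k=1: 0+22800+39·31·19=45771; k=2: 29016+8664+39·24·19=55464; k=3: 37107+0+39·19·19=51186 → min 45771 | M2..M5: k=2: 0+12255+31·24·15=23415; k=3: 14136+5415+31·19·15=28386; k=4: 22800+0+31·19·15=31635 → min 23415 | M3..M6: k=3: 0+9044+24·19·14=15428; k=4: 8664+3990+24·19·14=19038; k=5: 12255+0+24·15·14=17295 → min 15428.
Length 5: M1..M5: k=1: 0+23415+39·31·15=41550; k=2: 29016+12255+39·24·15=55311; k=3: 37107+5415+39·19·15=53637; k=4: 45771+0+39·19·15=56886 → min 41550 | M2..M6: k=2: 0+15428+31·24·14=25844; k=3: 14136+9044+31·19·14=31426; k=4: 22800+3990+31·19·14=35036; k=5: 23415+0+31·15·14=29925 → min 25844.
Top-level splits: k=1: (M1..M1)·(M2..M6) → 0+25844+39·31·14 = 42770; k=2: (M1..M2)·(M3..M6) → 29016+15428+39·24·14 = 57548; k=3: (M1..M3)·(M4..M6) → 37107+9044+39·19·14 = 56525; k=4: (M1..M4)·(M5..M6) → 45771+3990+39·19·14 = 60135; k=5: (M1..M5)·(M6..M6) → 41550+0+39·15·14 = 49740.
Best split is after M1, i.e. k = 1.

1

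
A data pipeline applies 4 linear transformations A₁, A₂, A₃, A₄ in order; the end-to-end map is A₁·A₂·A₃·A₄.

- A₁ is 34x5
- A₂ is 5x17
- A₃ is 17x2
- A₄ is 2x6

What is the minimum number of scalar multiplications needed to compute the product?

Adjacent pairs: A₁A₂ = 34·5·17 = 2890; A₂A₃ = 5·17·2 = 170; A₃A₄ = 17·2·6 = 204.
Length 3: A₁..A₃: k=1: 0+170+34·5·2=510; k=2: 2890+0+34·17·2=4046 → min 510 | A₂..A₄: k=2: 0+204+5·17·6=714; k=3: 170+0+5·2·6=230 → min 230.
Length 4: A₁..A₄: k=1: 0+230+34·5·6=1250; k=2: 2890+204+34·17·6=6562; k=3: 510+0+34·2·6=918 → min 918.
Optimal order: ((A₁·(A₂·A₃))·A₄) with cost 918.

918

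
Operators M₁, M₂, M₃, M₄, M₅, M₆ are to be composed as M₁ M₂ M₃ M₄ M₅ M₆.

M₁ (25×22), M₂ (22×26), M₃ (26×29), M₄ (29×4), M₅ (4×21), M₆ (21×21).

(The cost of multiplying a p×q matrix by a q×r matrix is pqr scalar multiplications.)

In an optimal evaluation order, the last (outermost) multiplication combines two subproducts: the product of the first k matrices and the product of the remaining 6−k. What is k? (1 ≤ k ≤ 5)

4

Adjacent pairs: M₁M₂ = 25·22·26 = 14300; M₂M₃ = 22·26·29 = 16588; M₃M₄ = 26·29·4 = 3016; M₄M₅ = 29·4·21 = 2436; M₅M₆ = 4·21·21 = 1764.
Length 3: M₁..M₃: k=1: 0+16588+25·22·29=32538; k=2: 14300+0+25·26·29=33150 → min 32538 | M₂..M₄: k=2: 0+3016+22·26·4=5304; k=3: 16588+0+22·29·4=19140 → min 5304 | M₃..M₅: k=3: 0+2436+26·29·21=18270; k=4: 3016+0+26·4·21=5200 → min 5200 | M₄..M₆: k=4: 0+1764+29·4·21=4200; k=5: 2436+0+29·21·21=15225 → min 4200.
Length 4: M₁..M₄: k=1: 0+5304+25·22·4=7504; k=2: 14300+3016+25·26·4=19916; k=3: 32538+0+25·29·4=35438 → min 7504 | M₂..M₅: k=2: 0+5200+22·26·21=17212; k=3: 16588+2436+22·29·21=32422; k=4: 5304+0+22·4·21=7152 → min 7152 | M₃..M₆: k=3: 0+4200+26·29·21=20034; k=4: 3016+1764+26·4·21=6964; k=5: 5200+0+26·21·21=16666 → min 6964.
Length 5: M₁..M₅: k=1: 0+7152+25·22·21=18702; k=2: 14300+5200+25·26·21=33150; k=3: 32538+2436+25·29·21=50199; k=4: 7504+0+25·4·21=9604 → min 9604 | M₂..M₆: k=2: 0+6964+22·26·21=18976; k=3: 16588+4200+22·29·21=34186; k=4: 5304+1764+22·4·21=8916; k=5: 7152+0+22·21·21=16854 → min 8916.
Top-level splits: k=1: (M₁..M₁)·(M₂..M₆) → 0+8916+25·22·21 = 20466; k=2: (M₁..M₂)·(M₃..M₆) → 14300+6964+25·26·21 = 34914; k=3: (M₁..M₃)·(M₄..M₆) → 32538+4200+25·29·21 = 51963; k=4: (M₁..M₄)·(M₅..M₆) → 7504+1764+25·4·21 = 11368; k=5: (M₁..M₅)·(M₆..M₆) → 9604+0+25·21·21 = 20629.
Best split is after M₄, i.e. k = 4.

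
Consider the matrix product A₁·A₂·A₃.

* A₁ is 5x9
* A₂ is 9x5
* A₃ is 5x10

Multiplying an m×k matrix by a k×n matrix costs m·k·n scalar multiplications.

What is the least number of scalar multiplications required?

Order (A₁·(A₂·A₃)): (A₂·A₃): 9×5 by 5×10 → 9×10, cost 9·5·10 = 450; (A₁·(A₂·A₃)): 5×9 by 9×10 → 5×10, cost 5·9·10 = 450; cumulative 900. Total 900.
Order ((A₁·A₂)·A₃): (A₁·A₂): 5×9 by 9×5 → 5×5, cost 5·9·5 = 225; ((A₁·A₂)·A₃): 5×5 by 5×10 → 5×10, cost 5·5·10 = 250; cumulative 475. Total 475.
Minimum: 475.

475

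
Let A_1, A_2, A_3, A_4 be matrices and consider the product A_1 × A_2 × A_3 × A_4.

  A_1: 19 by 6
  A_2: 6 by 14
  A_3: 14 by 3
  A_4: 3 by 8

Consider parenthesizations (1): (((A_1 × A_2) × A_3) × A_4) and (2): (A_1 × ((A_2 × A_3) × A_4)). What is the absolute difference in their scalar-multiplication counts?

1542

Order (1) = (((A_1 × A_2) × A_3) × A_4): (A_1 × A_2): 19×6 by 6×14 → 19×14, cost 19·6·14 = 1596; ((A_1 × A_2) × A_3): 19×14 by 14×3 → 19×3, cost 19·14·3 = 798; cumulative 2394; (((A_1 × A_2) × A_3) × A_4): 19×3 by 3×8 → 19×8, cost 19·3·8 = 456; cumulative 2850. Total 2850.
Order (2) = (A_1 × ((A_2 × A_3) × A_4)): (A_2 × A_3): 6×14 by 14×3 → 6×3, cost 6·14·3 = 252; ((A_2 × A_3) × A_4): 6×3 by 3×8 → 6×8, cost 6·3·8 = 144; cumulative 396; (A_1 × ((A_2 × A_3) × A_4)): 19×6 by 6×8 → 19×8, cost 19·6·8 = 912; cumulative 1308. Total 1308.
Difference: |2850 − 1308| = 1542.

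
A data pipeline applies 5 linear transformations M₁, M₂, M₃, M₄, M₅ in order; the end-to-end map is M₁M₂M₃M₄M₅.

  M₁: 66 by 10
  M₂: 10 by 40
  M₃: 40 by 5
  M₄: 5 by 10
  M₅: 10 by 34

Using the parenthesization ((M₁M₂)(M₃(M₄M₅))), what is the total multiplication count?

(M₁M₂): 66×10 by 10×40 → 66×40, cost 66·10·40 = 26400
(M₄M₅): 5×10 by 10×34 → 5×34, cost 5·10·34 = 1700
(M₃(M₄M₅)): 40×5 by 5×34 → 40×34, cost 40·5·34 = 6800; cumulative 8500
((M₁M₂)(M₃(M₄M₅))): 66×40 by 40×34 → 66×34, cost 66·40·34 = 89760; cumulative 124660
Total: 124660 scalar multiplications.

124660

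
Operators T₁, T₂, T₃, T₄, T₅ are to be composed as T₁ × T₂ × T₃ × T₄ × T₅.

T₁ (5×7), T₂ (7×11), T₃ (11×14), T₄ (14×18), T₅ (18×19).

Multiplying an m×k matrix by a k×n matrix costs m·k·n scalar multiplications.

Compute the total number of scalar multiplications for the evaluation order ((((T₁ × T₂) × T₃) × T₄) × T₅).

(T₁ × T₂): 5×7 by 7×11 → 5×11, cost 5·7·11 = 385
((T₁ × T₂) × T₃): 5×11 by 11×14 → 5×14, cost 5·11·14 = 770; cumulative 1155
(((T₁ × T₂) × T₃) × T₄): 5×14 by 14×18 → 5×18, cost 5·14·18 = 1260; cumulative 2415
((((T₁ × T₂) × T₃) × T₄) × T₅): 5×18 by 18×19 → 5×19, cost 5·18·19 = 1710; cumulative 4125
Total: 4125 scalar multiplications.

4125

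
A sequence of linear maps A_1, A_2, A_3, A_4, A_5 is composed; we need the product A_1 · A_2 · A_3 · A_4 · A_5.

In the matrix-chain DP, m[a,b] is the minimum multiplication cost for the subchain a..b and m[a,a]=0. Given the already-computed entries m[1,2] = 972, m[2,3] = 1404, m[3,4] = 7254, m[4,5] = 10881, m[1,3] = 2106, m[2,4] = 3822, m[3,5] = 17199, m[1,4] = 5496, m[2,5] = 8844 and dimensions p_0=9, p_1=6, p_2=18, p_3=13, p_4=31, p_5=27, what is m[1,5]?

10302

m[1,5] = min over k∈[1,4] of m[1,k]+m[k+1,5]+p_{0}·p_k·p_{5}.
k=1: 0 + 8844 + 9·6·27 = 10302; k=2: 972 + 17199 + 9·18·27 = 22545; k=3: 2106 + 10881 + 9·13·27 = 16146; k=4: 5496 + 0 + 9·31·27 = 13029.
Minimum: 10302 at k=1.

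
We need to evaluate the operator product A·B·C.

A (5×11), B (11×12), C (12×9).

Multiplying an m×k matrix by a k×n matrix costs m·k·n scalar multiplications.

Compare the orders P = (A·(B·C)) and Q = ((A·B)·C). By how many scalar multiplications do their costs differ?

483

Order P = (A·(B·C)): (B·C): 11×12 by 12×9 → 11×9, cost 11·12·9 = 1188; (A·(B·C)): 5×11 by 11×9 → 5×9, cost 5·11·9 = 495; cumulative 1683. Total 1683.
Order Q = ((A·B)·C): (A·B): 5×11 by 11×12 → 5×12, cost 5·11·12 = 660; ((A·B)·C): 5×12 by 12×9 → 5×9, cost 5·12·9 = 540; cumulative 1200. Total 1200.
Difference: |1683 − 1200| = 483.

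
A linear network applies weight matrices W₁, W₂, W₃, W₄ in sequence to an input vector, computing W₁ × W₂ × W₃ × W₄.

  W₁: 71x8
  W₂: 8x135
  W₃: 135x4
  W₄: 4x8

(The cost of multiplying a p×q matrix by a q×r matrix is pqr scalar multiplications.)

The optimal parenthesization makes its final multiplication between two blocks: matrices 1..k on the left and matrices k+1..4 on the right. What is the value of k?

3

Adjacent pairs: W₁W₂ = 71·8·135 = 76680; W₂W₃ = 8·135·4 = 4320; W₃W₄ = 135·4·8 = 4320.
Length 3: W₁..W₃: k=1: 0+4320+71·8·4=6592; k=2: 76680+0+71·135·4=115020 → min 6592 | W₂..W₄: k=2: 0+4320+8·135·8=12960; k=3: 4320+0+8·4·8=4576 → min 4576.
Top-level splits: k=1: (W₁..W₁)·(W₂..W₄) → 0+4576+71·8·8 = 9120; k=2: (W₁..W₂)·(W₃..W₄) → 76680+4320+71·135·8 = 157680; k=3: (W₁..W₃)·(W₄..W₄) → 6592+0+71·4·8 = 8864.
Best split is after W₃, i.e. k = 3.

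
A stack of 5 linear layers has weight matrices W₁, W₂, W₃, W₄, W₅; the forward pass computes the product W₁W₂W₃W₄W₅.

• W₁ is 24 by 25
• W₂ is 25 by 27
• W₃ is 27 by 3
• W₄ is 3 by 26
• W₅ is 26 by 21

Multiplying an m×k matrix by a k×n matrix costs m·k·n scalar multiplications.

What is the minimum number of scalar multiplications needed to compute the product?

6975

Adjacent pairs: W₁W₂ = 24·25·27 = 16200; W₂W₃ = 25·27·3 = 2025; W₃W₄ = 27·3·26 = 2106; W₄W₅ = 3·26·21 = 1638.
Length 3: W₁..W₃: k=1: 0+2025+24·25·3=3825; k=2: 16200+0+24·27·3=18144 → min 3825 | W₂..W₄: k=2: 0+2106+25·27·26=19656; k=3: 2025+0+25·3·26=3975 → min 3975 | W₃..W₅: k=3: 0+1638+27·3·21=3339; k=4: 2106+0+27·26·21=16848 → min 3339.
Length 4: W₁..W₄: k=1: 0+3975+24·25·26=19575; k=2: 16200+2106+24·27·26=35154; k=3: 3825+0+24·3·26=5697 → min 5697 | W₂..W₅: k=2: 0+3339+25·27·21=17514; k=3: 2025+1638+25·3·21=5238; k=4: 3975+0+25·26·21=17625 → min 5238.
Length 5: W₁..W₅: k=1: 0+5238+24·25·21=17838; k=2: 16200+3339+24·27·21=33147; k=3: 3825+1638+24·3·21=6975; k=4: 5697+0+24·26·21=18801 → min 6975.
Optimal order: ((W₁(W₂W₃))(W₄W₅)) with cost 6975.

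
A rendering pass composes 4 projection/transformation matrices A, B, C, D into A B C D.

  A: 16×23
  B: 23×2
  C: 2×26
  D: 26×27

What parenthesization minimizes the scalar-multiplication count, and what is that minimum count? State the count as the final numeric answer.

3004

Adjacent pairs: AB = 16·23·2 = 736; BC = 23·2·26 = 1196; CD = 2·26·27 = 1404.
Length 3: A..C: k=1: 0+1196+16·23·26=10764; k=2: 736+0+16·2·26=1568 → min 1568 | B..D: k=2: 0+1404+23·2·27=2646; k=3: 1196+0+23·26·27=17342 → min 2646.
Length 4: A..D: k=1: 0+2646+16·23·27=12582; k=2: 736+1404+16·2·27=3004; k=3: 1568+0+16·26·27=12800 → min 3004.
Optimal parenthesization: ((A B) (C D)) with cost 3004.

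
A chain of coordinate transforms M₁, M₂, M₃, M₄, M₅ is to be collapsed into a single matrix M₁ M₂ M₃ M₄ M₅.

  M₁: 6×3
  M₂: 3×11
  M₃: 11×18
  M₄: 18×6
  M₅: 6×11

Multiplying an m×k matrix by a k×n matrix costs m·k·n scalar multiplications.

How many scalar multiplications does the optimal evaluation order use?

Adjacent pairs: M₁M₂ = 6·3·11 = 198; M₂M₃ = 3·11·18 = 594; M₃M₄ = 11·18·6 = 1188; M₄M₅ = 18·6·11 = 1188.
Length 3: M₁..M₃: k=1: 0+594+6·3·18=918; k=2: 198+0+6·11·18=1386 → min 918 | M₂..M₄: k=2: 0+1188+3·11·6=1386; k=3: 594+0+3·18·6=918 → min 918 | M₃..M₅: k=3: 0+1188+11·18·11=3366; k=4: 1188+0+11·6·11=1914 → min 1914.
Length 4: M₁..M₄: k=1: 0+918+6·3·6=1026; k=2: 198+1188+6·11·6=1782; k=3: 918+0+6·18·6=1566 → min 1026 | M₂..M₅: k=2: 0+1914+3·11·11=2277; k=3: 594+1188+3·18·11=2376; k=4: 918+0+3·6·11=1116 → min 1116.
Length 5: M₁..M₅: k=1: 0+1116+6·3·11=1314; k=2: 198+1914+6·11·11=2838; k=3: 918+1188+6·18·11=3294; k=4: 1026+0+6·6·11=1422 → min 1314.
Optimal order: (M₁ (((M₂ M₃) M₄) M₅)) with cost 1314.

1314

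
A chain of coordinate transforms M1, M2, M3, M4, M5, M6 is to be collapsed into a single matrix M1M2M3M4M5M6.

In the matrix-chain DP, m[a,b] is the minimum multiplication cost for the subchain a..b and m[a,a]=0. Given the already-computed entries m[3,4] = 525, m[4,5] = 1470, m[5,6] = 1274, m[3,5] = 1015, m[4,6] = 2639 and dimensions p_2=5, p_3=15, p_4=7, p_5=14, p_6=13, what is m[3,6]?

1925

m[3,6] = min over k∈[3,5] of m[3,k]+m[k+1,6]+p_{2}·p_k·p_{6}.
k=3: 0 + 2639 + 5·15·13 = 3614; k=4: 525 + 1274 + 5·7·13 = 2254; k=5: 1015 + 0 + 5·14·13 = 1925.
Minimum: 1925 at k=5.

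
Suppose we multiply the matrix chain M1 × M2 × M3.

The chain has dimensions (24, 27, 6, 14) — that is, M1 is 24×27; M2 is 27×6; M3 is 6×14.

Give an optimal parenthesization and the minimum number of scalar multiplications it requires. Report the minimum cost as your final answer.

(M1 × (M2 × M3)): cost 11340.
((M1 × M2) × M3): cost 5904.
Optimal: ((M1 × M2) × M3) with cost 5904.

5904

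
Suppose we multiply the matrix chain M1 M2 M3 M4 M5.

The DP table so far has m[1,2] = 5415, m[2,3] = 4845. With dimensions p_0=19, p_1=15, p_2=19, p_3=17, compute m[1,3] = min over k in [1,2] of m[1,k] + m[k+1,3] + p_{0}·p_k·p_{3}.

9690

m[1,3] = min over k∈[1,2] of m[1,k]+m[k+1,3]+p_{0}·p_k·p_{3}.
k=1: 0 + 4845 + 19·15·17 = 9690; k=2: 5415 + 0 + 19·19·17 = 11552.
Minimum: 9690 at k=1.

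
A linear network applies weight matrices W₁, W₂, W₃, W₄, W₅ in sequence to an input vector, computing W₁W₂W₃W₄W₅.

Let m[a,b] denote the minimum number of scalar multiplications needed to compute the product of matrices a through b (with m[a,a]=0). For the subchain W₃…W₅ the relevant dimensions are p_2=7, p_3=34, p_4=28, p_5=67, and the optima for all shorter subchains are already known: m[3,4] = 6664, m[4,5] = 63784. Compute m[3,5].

19796

m[3,5] = min over k∈[3,4] of m[3,k]+m[k+1,5]+p_{2}·p_k·p_{5}.
k=3: 0 + 63784 + 7·34·67 = 79730; k=4: 6664 + 0 + 7·28·67 = 19796.
Minimum: 19796 at k=4.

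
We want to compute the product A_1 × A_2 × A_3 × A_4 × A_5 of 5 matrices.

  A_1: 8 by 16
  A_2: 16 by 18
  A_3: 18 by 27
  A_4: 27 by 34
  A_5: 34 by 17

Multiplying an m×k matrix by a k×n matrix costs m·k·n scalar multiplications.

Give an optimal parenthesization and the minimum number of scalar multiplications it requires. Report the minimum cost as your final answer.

18160

Adjacent pairs: A_1A_2 = 8·16·18 = 2304; A_2A_3 = 16·18·27 = 7776; A_3A_4 = 18·27·34 = 16524; A_4A_5 = 27·34·17 = 15606.
Length 3: A_1..A_3: k=1: 0+7776+8·16·27=11232; k=2: 2304+0+8·18·27=6192 → min 6192 | A_2..A_4: k=2: 0+16524+16·18·34=26316; k=3: 7776+0+16·27·34=22464 → min 22464 | A_3..A_5: k=3: 0+15606+18·27·17=23868; k=4: 16524+0+18·34·17=26928 → min 23868.
Length 4: A_1..A_4: k=1: 0+22464+8·16·34=26816; k=2: 2304+16524+8·18·34=23724; k=3: 6192+0+8·27·34=13536 → min 13536 | A_2..A_5: k=2: 0+23868+16·18·17=28764; k=3: 7776+15606+16·27·17=30726; k=4: 22464+0+16·34·17=31712 → min 28764.
Length 5: A_1..A_5: k=1: 0+28764+8·16·17=30940; k=2: 2304+23868+8·18·17=28620; k=3: 6192+15606+8·27·17=25470; k=4: 13536+0+8·34·17=18160 → min 18160.
Optimal parenthesization: ((((A_1 × A_2) × A_3) × A_4) × A_5) with cost 18160.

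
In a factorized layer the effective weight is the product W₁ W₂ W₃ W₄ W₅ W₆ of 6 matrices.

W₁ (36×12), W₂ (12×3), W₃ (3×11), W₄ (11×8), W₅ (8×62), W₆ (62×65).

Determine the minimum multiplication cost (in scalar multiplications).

Adjacent pairs: W₁W₂ = 36·12·3 = 1296; W₂W₃ = 12·3·11 = 396; W₃W₄ = 3·11·8 = 264; W₄W₅ = 11·8·62 = 5456; W₅W₆ = 8·62·65 = 32240.
Length 3: W₁..W₃: k=1: 0+396+36·12·11=5148; k=2: 1296+0+36·3·11=2484 → min 2484 | W₂..W₄: k=2: 0+264+12·3·8=552; k=3: 396+0+12·11·8=1452 → min 552 | W₃..W₅: k=3: 0+5456+3·11·62=7502; k=4: 264+0+3·8·62=1752 → min 1752 | W₄..W₆: k=4: 0+32240+11·8·65=37960; k=5: 5456+0+11·62·65=49786 → min 37960.
Length 4: W₁..W₄: k=1: 0+552+36·12·8=4008; k=2: 1296+264+36·3·8=2424; k=3: 2484+0+36·11·8=5652 → min 2424 | W₂..W₅: k=2: 0+1752+12·3·62=3984; k=3: 396+5456+12·11·62=14036; k=4: 552+0+12·8·62=6504 → min 3984 | W₃..W₆: k=3: 0+37960+3·11·65=40105; k=4: 264+32240+3·8·65=34064; k=5: 1752+0+3·62·65=13842 → min 13842.
Length 5: W₁..W₅: k=1: 0+3984+36·12·62=30768; k=2: 1296+1752+36·3·62=9744; k=3: 2484+5456+36·11·62=32492; k=4: 2424+0+36·8·62=20280 → min 9744 | W₂..W₆: k=2: 0+13842+12·3·65=16182; k=3: 396+37960+12·11·65=46936; k=4: 552+32240+12·8·65=39032; k=5: 3984+0+12·62·65=52344 → min 16182.
Length 6: W₁..W₆: k=1: 0+16182+36·12·65=44262; k=2: 1296+13842+36·3·65=22158; k=3: 2484+37960+36·11·65=66184; k=4: 2424+32240+36·8·65=53384; k=5: 9744+0+36·62·65=154824 → min 22158.
Optimal order: ((W₁ W₂) (((W₃ W₄) W₅) W₆)) with cost 22158.

22158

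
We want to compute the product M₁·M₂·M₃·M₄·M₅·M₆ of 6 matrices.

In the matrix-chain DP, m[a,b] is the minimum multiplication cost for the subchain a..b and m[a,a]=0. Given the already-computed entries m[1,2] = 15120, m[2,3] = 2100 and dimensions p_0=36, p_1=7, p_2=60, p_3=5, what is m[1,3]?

3360

m[1,3] = min over k∈[1,2] of m[1,k]+m[k+1,3]+p_{0}·p_k·p_{3}.
k=1: 0 + 2100 + 36·7·5 = 3360; k=2: 15120 + 0 + 36·60·5 = 25920.
Minimum: 3360 at k=1.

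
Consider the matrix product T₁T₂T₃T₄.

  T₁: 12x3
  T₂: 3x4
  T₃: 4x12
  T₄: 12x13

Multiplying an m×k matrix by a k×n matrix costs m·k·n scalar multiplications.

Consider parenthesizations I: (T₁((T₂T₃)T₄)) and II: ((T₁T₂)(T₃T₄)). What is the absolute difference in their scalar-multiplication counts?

Order I = (T₁((T₂T₃)T₄)): (T₂T₃): 3×4 by 4×12 → 3×12, cost 3·4·12 = 144; ((T₂T₃)T₄): 3×12 by 12×13 → 3×13, cost 3·12·13 = 468; cumulative 612; (T₁((T₂T₃)T₄)): 12×3 by 3×13 → 12×13, cost 12·3·13 = 468; cumulative 1080. Total 1080.
Order II = ((T₁T₂)(T₃T₄)): (T₁T₂): 12×3 by 3×4 → 12×4, cost 12·3·4 = 144; (T₃T₄): 4×12 by 12×13 → 4×13, cost 4·12·13 = 624; ((T₁T₂)(T₃T₄)): 12×4 by 4×13 → 12×13, cost 12·4·13 = 624; cumulative 1392. Total 1392.
Difference: |1080 − 1392| = 312.

312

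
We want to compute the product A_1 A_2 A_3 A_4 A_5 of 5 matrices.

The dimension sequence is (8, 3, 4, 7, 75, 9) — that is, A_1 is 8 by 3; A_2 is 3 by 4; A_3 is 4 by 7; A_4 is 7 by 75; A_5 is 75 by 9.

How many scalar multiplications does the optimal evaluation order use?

3900

Adjacent pairs: A_1A_2 = 8·3·4 = 96; A_2A_3 = 3·4·7 = 84; A_3A_4 = 4·7·75 = 2100; A_4A_5 = 7·75·9 = 4725.
Length 3: A_1..A_3: k=1: 0+84+8·3·7=252; k=2: 96+0+8·4·7=320 → min 252 | A_2..A_4: k=2: 0+2100+3·4·75=3000; k=3: 84+0+3·7·75=1659 → min 1659 | A_3..A_5: k=3: 0+4725+4·7·9=4977; k=4: 2100+0+4·75·9=4800 → min 4800.
Length 4: A_1..A_4: k=1: 0+1659+8·3·75=3459; k=2: 96+2100+8·4·75=4596; k=3: 252+0+8·7·75=4452 → min 3459 | A_2..A_5: k=2: 0+4800+3·4·9=4908; k=3: 84+4725+3·7·9=4998; k=4: 1659+0+3·75·9=3684 → min 3684.
Length 5: A_1..A_5: k=1: 0+3684+8·3·9=3900; k=2: 96+4800+8·4·9=5184; k=3: 252+4725+8·7·9=5481; k=4: 3459+0+8·75·9=8859 → min 3900.
Optimal order: (A_1 (((A_2 A_3) A_4) A_5)) with cost 3900.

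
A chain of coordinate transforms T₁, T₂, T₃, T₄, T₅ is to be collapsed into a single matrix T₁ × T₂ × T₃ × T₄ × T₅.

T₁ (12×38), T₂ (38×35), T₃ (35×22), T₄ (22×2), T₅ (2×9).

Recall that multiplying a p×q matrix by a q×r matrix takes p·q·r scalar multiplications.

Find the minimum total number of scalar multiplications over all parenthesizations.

5328

Adjacent pairs: T₁T₂ = 12·38·35 = 15960; T₂T₃ = 38·35·22 = 29260; T₃T₄ = 35·22·2 = 1540; T₄T₅ = 22·2·9 = 396.
Length 3: T₁..T₃: k=1: 0+29260+12·38·22=39292; k=2: 15960+0+12·35·22=25200 → min 25200 | T₂..T₄: k=2: 0+1540+38·35·2=4200; k=3: 29260+0+38·22·2=30932 → min 4200 | T₃..T₅: k=3: 0+396+35·22·9=7326; k=4: 1540+0+35·2·9=2170 → min 2170.
Length 4: T₁..T₄: k=1: 0+4200+12·38·2=5112; k=2: 15960+1540+12·35·2=18340; k=3: 25200+0+12·22·2=25728 → min 5112 | T₂..T₅: k=2: 0+2170+38·35·9=14140; k=3: 29260+396+38·22·9=37180; k=4: 4200+0+38·2·9=4884 → min 4884.
Length 5: T₁..T₅: k=1: 0+4884+12·38·9=8988; k=2: 15960+2170+12·35·9=21910; k=3: 25200+396+12·22·9=27972; k=4: 5112+0+12·2·9=5328 → min 5328.
Optimal order: ((T₁ × (T₂ × (T₃ × T₄))) × T₅) with cost 5328.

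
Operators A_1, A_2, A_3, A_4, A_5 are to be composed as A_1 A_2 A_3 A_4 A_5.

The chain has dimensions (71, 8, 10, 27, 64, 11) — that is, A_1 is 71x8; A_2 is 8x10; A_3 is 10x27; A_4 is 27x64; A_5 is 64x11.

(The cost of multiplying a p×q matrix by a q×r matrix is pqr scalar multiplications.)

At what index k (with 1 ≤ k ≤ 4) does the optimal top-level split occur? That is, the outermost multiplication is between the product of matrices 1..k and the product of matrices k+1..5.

1

Adjacent pairs: A_1A_2 = 71·8·10 = 5680; A_2A_3 = 8·10·27 = 2160; A_3A_4 = 10·27·64 = 17280; A_4A_5 = 27·64·11 = 19008.
Length 3: A_1..A_3: k=1: 0+2160+71·8·27=17496; k=2: 5680+0+71·10·27=24850 → min 17496 | A_2..A_4: k=2: 0+17280+8·10·64=22400; k=3: 2160+0+8·27·64=15984 → min 15984 | A_3..A_5: k=3: 0+19008+10·27·11=21978; k=4: 17280+0+10·64·11=24320 → min 21978.
Length 4: A_1..A_4: k=1: 0+15984+71·8·64=52336; k=2: 5680+17280+71·10·64=68400; k=3: 17496+0+71·27·64=140184 → min 52336 | A_2..A_5: k=2: 0+21978+8·10·11=22858; k=3: 2160+19008+8·27·11=23544; k=4: 15984+0+8·64·11=21616 → min 21616.
Top-level splits: k=1: (A_1..A_1)·(A_2..A_5) → 0+21616+71·8·11 = 27864; k=2: (A_1..A_2)·(A_3..A_5) → 5680+21978+71·10·11 = 35468; k=3: (A_1..A_3)·(A_4..A_5) → 17496+19008+71·27·11 = 57591; k=4: (A_1..A_4)·(A_5..A_5) → 52336+0+71·64·11 = 102320.
Best split is after A_1, i.e. k = 1.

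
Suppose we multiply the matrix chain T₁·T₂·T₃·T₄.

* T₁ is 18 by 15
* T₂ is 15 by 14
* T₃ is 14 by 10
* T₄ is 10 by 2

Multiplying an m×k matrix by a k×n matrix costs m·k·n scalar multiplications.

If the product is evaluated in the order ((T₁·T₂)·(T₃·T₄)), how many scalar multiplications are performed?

4564

(T₁·T₂): 18×15 by 15×14 → 18×14, cost 18·15·14 = 3780
(T₃·T₄): 14×10 by 10×2 → 14×2, cost 14·10·2 = 280
((T₁·T₂)·(T₃·T₄)): 18×14 by 14×2 → 18×2, cost 18·14·2 = 504; cumulative 4564
Total: 4564 scalar multiplications.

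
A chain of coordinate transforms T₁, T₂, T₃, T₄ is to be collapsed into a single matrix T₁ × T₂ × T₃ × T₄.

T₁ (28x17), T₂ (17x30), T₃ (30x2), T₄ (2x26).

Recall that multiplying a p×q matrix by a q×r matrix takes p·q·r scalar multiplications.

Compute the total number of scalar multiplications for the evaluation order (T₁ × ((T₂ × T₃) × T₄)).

(T₂ × T₃): 17×30 by 30×2 → 17×2, cost 17·30·2 = 1020
((T₂ × T₃) × T₄): 17×2 by 2×26 → 17×26, cost 17·2·26 = 884; cumulative 1904
(T₁ × ((T₂ × T₃) × T₄)): 28×17 by 17×26 → 28×26, cost 28·17·26 = 12376; cumulative 14280
Total: 14280 scalar multiplications.

14280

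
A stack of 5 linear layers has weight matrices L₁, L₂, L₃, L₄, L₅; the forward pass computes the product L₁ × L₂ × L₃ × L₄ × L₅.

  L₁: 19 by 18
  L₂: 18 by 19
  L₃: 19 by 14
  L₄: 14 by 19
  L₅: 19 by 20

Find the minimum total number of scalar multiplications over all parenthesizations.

Adjacent pairs: L₁L₂ = 19·18·19 = 6498; L₂L₃ = 18·19·14 = 4788; L₃L₄ = 19·14·19 = 5054; L₄L₅ = 14·19·20 = 5320.
Length 3: L₁..L₃: k=1: 0+4788+19·18·14=9576; k=2: 6498+0+19·19·14=11552 → min 9576 | L₂..L₄: k=2: 0+5054+18·19·19=11552; k=3: 4788+0+18·14·19=9576 → min 9576 | L₃..L₅: k=3: 0+5320+19·14·20=10640; k=4: 5054+0+19·19·20=12274 → min 10640.
Length 4: L₁..L₄: k=1: 0+9576+19·18·19=16074; k=2: 6498+5054+19·19·19=18411; k=3: 9576+0+19·14·19=14630 → min 14630 | L₂..L₅: k=2: 0+10640+18·19·20=17480; k=3: 4788+5320+18·14·20=15148; k=4: 9576+0+18·19·20=16416 → min 15148.
Length 5: L₁..L₅: k=1: 0+15148+19·18·20=21988; k=2: 6498+10640+19·19·20=24358; k=3: 9576+5320+19·14·20=20216; k=4: 14630+0+19·19·20=21850 → min 20216.
Optimal order: ((L₁ × (L₂ × L₃)) × (L₄ × L₅)) with cost 20216.

20216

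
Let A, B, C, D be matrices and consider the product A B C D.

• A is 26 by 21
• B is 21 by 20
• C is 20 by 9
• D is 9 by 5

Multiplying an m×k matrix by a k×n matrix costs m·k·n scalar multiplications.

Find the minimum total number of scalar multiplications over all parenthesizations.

5730

Adjacent pairs: AB = 26·21·20 = 10920; BC = 21·20·9 = 3780; CD = 20·9·5 = 900.
Length 3: A..C: k=1: 0+3780+26·21·9=8694; k=2: 10920+0+26·20·9=15600 → min 8694 | B..D: k=2: 0+900+21·20·5=3000; k=3: 3780+0+21·9·5=4725 → min 3000.
Length 4: A..D: k=1: 0+3000+26·21·5=5730; k=2: 10920+900+26·20·5=14420; k=3: 8694+0+26·9·5=9864 → min 5730.
Optimal order: (A (B (C D))) with cost 5730.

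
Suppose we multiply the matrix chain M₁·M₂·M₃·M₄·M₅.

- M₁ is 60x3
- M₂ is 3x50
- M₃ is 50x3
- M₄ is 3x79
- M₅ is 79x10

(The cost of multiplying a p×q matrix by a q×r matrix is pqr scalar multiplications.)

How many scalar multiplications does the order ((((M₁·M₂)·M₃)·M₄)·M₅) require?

(M₁·M₂): 60×3 by 3×50 → 60×50, cost 60·3·50 = 9000
((M₁·M₂)·M₃): 60×50 by 50×3 → 60×3, cost 60·50·3 = 9000; cumulative 18000
(((M₁·M₂)·M₃)·M₄): 60×3 by 3×79 → 60×79, cost 60·3·79 = 14220; cumulative 32220
((((M₁·M₂)·M₃)·M₄)·M₅): 60×79 by 79×10 → 60×10, cost 60·79·10 = 47400; cumulative 79620
Total: 79620 scalar multiplications.

79620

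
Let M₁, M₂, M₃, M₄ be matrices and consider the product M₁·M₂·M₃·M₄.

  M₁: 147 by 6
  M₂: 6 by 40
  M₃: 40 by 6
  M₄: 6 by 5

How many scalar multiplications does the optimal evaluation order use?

Adjacent pairs: M₁M₂ = 147·6·40 = 35280; M₂M₃ = 6·40·6 = 1440; M₃M₄ = 40·6·5 = 1200.
Length 3: M₁..M₃: k=1: 0+1440+147·6·6=6732; k=2: 35280+0+147·40·6=70560 → min 6732 | M₂..M₄: k=2: 0+1200+6·40·5=2400; k=3: 1440+0+6·6·5=1620 → min 1620.
Length 4: M₁..M₄: k=1: 0+1620+147·6·5=6030; k=2: 35280+1200+147·40·5=65880; k=3: 6732+0+147·6·5=11142 → min 6030.
Optimal order: (M₁·((M₂·M₃)·M₄)) with cost 6030.

6030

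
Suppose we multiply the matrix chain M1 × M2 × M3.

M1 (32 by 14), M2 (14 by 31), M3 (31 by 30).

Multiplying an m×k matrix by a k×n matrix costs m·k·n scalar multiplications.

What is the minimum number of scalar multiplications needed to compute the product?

Order (M1 × (M2 × M3)): (M2 × M3): 14×31 by 31×30 → 14×30, cost 14·31·30 = 13020; (M1 × (M2 × M3)): 32×14 by 14×30 → 32×30, cost 32·14·30 = 13440; cumulative 26460. Total 26460.
Order ((M1 × M2) × M3): (M1 × M2): 32×14 by 14×31 → 32×31, cost 32·14·31 = 13888; ((M1 × M2) × M3): 32×31 by 31×30 → 32×30, cost 32·31·30 = 29760; cumulative 43648. Total 43648.
Minimum: 26460.

26460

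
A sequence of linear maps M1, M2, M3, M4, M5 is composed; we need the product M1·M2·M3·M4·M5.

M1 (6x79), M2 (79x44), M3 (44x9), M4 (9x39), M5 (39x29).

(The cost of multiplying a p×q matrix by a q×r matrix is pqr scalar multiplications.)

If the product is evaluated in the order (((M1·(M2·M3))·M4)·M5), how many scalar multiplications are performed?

(M2·M3): 79×44 by 44×9 → 79×9, cost 79·44·9 = 31284
(M1·(M2·M3)): 6×79 by 79×9 → 6×9, cost 6·79·9 = 4266; cumulative 35550
((M1·(M2·M3))·M4): 6×9 by 9×39 → 6×39, cost 6·9·39 = 2106; cumulative 37656
(((M1·(M2·M3))·M4)·M5): 6×39 by 39×29 → 6×29, cost 6·39·29 = 6786; cumulative 44442
Total: 44442 scalar multiplications.

44442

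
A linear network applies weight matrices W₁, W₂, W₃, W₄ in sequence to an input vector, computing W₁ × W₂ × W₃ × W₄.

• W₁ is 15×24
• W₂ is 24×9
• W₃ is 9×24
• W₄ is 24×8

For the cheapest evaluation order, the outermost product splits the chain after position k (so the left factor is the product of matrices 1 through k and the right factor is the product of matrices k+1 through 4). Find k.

Adjacent pairs: W₁W₂ = 15·24·9 = 3240; W₂W₃ = 24·9·24 = 5184; W₃W₄ = 9·24·8 = 1728.
Length 3: W₁..W₃: k=1: 0+5184+15·24·24=13824; k=2: 3240+0+15·9·24=6480 → min 6480 | W₂..W₄: k=2: 0+1728+24·9·8=3456; k=3: 5184+0+24·24·8=9792 → min 3456.
Top-level splits: k=1: (W₁..W₁)·(W₂..W₄) → 0+3456+15·24·8 = 6336; k=2: (W₁..W₂)·(W₃..W₄) → 3240+1728+15·9·8 = 6048; k=3: (W₁..W₃)·(W₄..W₄) → 6480+0+15·24·8 = 9360.
Best split is after W₂, i.e. k = 2.

2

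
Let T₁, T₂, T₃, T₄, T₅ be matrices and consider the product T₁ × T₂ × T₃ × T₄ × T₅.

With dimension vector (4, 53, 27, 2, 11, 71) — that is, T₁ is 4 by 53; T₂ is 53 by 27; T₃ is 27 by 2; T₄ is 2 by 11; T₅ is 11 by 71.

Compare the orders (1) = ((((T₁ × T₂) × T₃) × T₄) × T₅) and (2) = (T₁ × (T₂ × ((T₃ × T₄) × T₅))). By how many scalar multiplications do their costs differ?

Order (1) = ((((T₁ × T₂) × T₃) × T₄) × T₅): (T₁ × T₂): 4×53 by 53×27 → 4×27, cost 4·53·27 = 5724; ((T₁ × T₂) × T₃): 4×27 by 27×2 → 4×2, cost 4·27·2 = 216; cumulative 5940; (((T₁ × T₂) × T₃) × T₄): 4×2 by 2×11 → 4×11, cost 4·2·11 = 88; cumulative 6028; ((((T₁ × T₂) × T₃) × T₄) × T₅): 4×11 by 11×71 → 4×71, cost 4·11·71 = 3124; cumulative 9152. Total 9152.
Order (2) = (T₁ × (T₂ × ((T₃ × T₄) × T₅))): (T₃ × T₄): 27×2 by 2×11 → 27×11, cost 27·2·11 = 594; ((T₃ × T₄) × T₅): 27×11 by 11×71 → 27×71, cost 27·11·71 = 21087; cumulative 21681; (T₂ × ((T₃ × T₄) × T₅)): 53×27 by 27×71 → 53×71, cost 53·27·71 = 101601; cumulative 123282; (T₁ × (T₂ × ((T₃ × T₄) × T₅))): 4×53 by 53×71 → 4×71, cost 4·53·71 = 15052; cumulative 138334. Total 138334.
Difference: |9152 − 138334| = 129182.

129182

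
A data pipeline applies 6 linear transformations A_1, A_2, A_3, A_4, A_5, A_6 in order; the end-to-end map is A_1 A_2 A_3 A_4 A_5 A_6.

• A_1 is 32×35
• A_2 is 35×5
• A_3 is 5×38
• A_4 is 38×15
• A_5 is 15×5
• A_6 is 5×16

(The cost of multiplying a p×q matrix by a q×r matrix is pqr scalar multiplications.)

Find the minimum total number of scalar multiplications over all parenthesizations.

11785

Adjacent pairs: A_1A_2 = 32·35·5 = 5600; A_2A_3 = 35·5·38 = 6650; A_3A_4 = 5·38·15 = 2850; A_4A_5 = 38·15·5 = 2850; A_5A_6 = 15·5·16 = 1200.
Length 3: A_1..A_3: k=1: 0+6650+32·35·38=49210; k=2: 5600+0+32·5·38=11680 → min 11680 | A_2..A_4: k=2: 0+2850+35·5·15=5475; k=3: 6650+0+35·38·15=26600 → min 5475 | A_3..A_5: k=3: 0+2850+5·38·5=3800; k=4: 2850+0+5·15·5=3225 → min 3225 | A_4..A_6: k=4: 0+1200+38·15·16=10320; k=5: 2850+0+38·5·16=5890 → min 5890.
Length 4: A_1..A_4: k=1: 0+5475+32·35·15=22275; k=2: 5600+2850+32·5·15=10850; k=3: 11680+0+32·38·15=29920 → min 10850 | A_2..A_5: k=2: 0+3225+35·5·5=4100; k=3: 6650+2850+35·38·5=16150; k=4: 5475+0+35·15·5=8100 → min 4100 | A_3..A_6: k=3: 0+5890+5·38·16=8930; k=4: 2850+1200+5·15·16=5250; k=5: 3225+0+5·5·16=3625 → min 3625.
Length 5: A_1..A_5: k=1: 0+4100+32·35·5=9700; k=2: 5600+3225+32·5·5=9625; k=3: 11680+2850+32·38·5=20610; k=4: 10850+0+32·15·5=13250 → min 9625 | A_2..A_6: k=2: 0+3625+35·5·16=6425; k=3: 6650+5890+35·38·16=33820; k=4: 5475+1200+35·15·16=15075; k=5: 4100+0+35·5·16=6900 → min 6425.
Length 6: A_1..A_6: k=1: 0+6425+32·35·16=24345; k=2: 5600+3625+32·5·16=11785; k=3: 11680+5890+32·38·16=37026; k=4: 10850+1200+32·15·16=19730; k=5: 9625+0+32·5·16=12185 → min 11785.
Optimal order: ((A_1 A_2) (((A_3 A_4) A_5) A_6)) with cost 11785.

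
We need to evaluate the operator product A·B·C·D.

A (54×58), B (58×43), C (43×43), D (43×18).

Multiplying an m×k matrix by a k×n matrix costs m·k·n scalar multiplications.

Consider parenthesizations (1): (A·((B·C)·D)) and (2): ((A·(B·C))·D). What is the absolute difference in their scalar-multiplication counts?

Order (1) = (A·((B·C)·D)): (B·C): 58×43 by 43×43 → 58×43, cost 58·43·43 = 107242; ((B·C)·D): 58×43 by 43×18 → 58×18, cost 58·43·18 = 44892; cumulative 152134; (A·((B·C)·D)): 54×58 by 58×18 → 54×18, cost 54·58·18 = 56376; cumulative 208510. Total 208510.
Order (2) = ((A·(B·C))·D): (B·C): 58×43 by 43×43 → 58×43, cost 58·43·43 = 107242; (A·(B·C)): 54×58 by 58×43 → 54×43, cost 54·58·43 = 134676; cumulative 241918; ((A·(B·C))·D): 54×43 by 43×18 → 54×18, cost 54·43·18 = 41796; cumulative 283714. Total 283714.
Difference: |208510 − 283714| = 75204.

75204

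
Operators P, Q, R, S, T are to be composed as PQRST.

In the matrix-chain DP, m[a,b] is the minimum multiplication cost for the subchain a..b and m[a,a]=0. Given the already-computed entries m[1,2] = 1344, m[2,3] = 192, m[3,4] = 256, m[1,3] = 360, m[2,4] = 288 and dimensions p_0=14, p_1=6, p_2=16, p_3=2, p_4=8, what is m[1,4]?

m[1,4] = min over k∈[1,3] of m[1,k]+m[k+1,4]+p_{0}·p_k·p_{4}.
k=1: 0 + 288 + 14·6·8 = 960; k=2: 1344 + 256 + 14·16·8 = 3392; k=3: 360 + 0 + 14·2·8 = 584.
Minimum: 584 at k=3.

584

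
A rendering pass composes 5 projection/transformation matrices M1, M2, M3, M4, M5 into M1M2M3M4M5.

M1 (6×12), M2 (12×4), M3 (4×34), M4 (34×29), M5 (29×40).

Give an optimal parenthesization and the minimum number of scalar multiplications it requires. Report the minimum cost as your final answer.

Adjacent pairs: M1M2 = 6·12·4 = 288; M2M3 = 12·4·34 = 1632; M3M4 = 4·34·29 = 3944; M4M5 = 34·29·40 = 39440.
Length 3: M1..M3: k=1: 0+1632+6·12·34=4080; k=2: 288+0+6·4·34=1104 → min 1104 | M2..M4: k=2: 0+3944+12·4·29=5336; k=3: 1632+0+12·34·29=13464 → min 5336 | M3..M5: k=3: 0+39440+4·34·40=44880; k=4: 3944+0+4·29·40=8584 → min 8584.
Length 4: M1..M4: k=1: 0+5336+6·12·29=7424; k=2: 288+3944+6·4·29=4928; k=3: 1104+0+6·34·29=7020 → min 4928 | M2..M5: k=2: 0+8584+12·4·40=10504; k=3: 1632+39440+12·34·40=57392; k=4: 5336+0+12·29·40=19256 → min 10504.
Length 5: M1..M5: k=1: 0+10504+6·12·40=13384; k=2: 288+8584+6·4·40=9832; k=3: 1104+39440+6·34·40=48704; k=4: 4928+0+6·29·40=11888 → min 9832.
Optimal parenthesization: ((M1M2)((M3M4)M5)) with cost 9832.

9832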